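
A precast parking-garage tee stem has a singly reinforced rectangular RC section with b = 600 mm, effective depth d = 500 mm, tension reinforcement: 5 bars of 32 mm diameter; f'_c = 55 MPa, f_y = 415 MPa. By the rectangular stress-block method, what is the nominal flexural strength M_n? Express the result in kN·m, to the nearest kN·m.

M_n ≈ 785 kN·m

A_s = 5 × 804 = 4020 mm².
T = A_s f_y = 4020 × 415 = 1668300 N = 1668.3 kN.
From C = T: a = T/(0.85 f'_c b) = 1668300/(0.85 × 55 × 600) = 59.48 mm.
M_n = T(d − a/2) = 1668.3 kN × (500 − 29.74) mm = 784.53 kN·m.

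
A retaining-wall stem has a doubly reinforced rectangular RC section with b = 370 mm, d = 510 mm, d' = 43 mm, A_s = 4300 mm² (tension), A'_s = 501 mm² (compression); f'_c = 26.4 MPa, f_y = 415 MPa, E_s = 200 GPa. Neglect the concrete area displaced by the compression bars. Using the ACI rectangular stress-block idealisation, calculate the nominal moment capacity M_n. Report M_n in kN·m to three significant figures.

M_n ≈ 751 kN·m

Assume both tension and compression steel yield.
Net tension couple steel: A_s − A'_s = 3799 mm².
a = (A_s − A'_s) f_y / (0.85 f'_c b) = 1576585/(0.85 × 26.4 × 370) = 189.89 mm.
c = a/β₁ = 189.89/0.85 = 223.40 mm; ε'_s = 0.003(c − d')/c = 0.0024 ≥ f_y/E_s = 0.0021, so compression steel does yield.
M_n = (A_s − A'_s) f_y (d − a/2) + A'_s f_y (d − d') = [1576585 × (510 − 94.945) + 207915 × (510 − 43)] × 10⁻⁶ = 654.37 + 97.10 = 751.47 kN·m.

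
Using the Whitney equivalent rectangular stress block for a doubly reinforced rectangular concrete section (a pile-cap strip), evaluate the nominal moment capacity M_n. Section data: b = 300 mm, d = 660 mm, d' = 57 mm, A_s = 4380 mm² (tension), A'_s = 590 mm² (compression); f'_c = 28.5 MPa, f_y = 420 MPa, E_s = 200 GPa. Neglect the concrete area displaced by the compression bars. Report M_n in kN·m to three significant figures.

M_n ≈ 1030 kN·m

Assume both tension and compression steel yield.
Net tension couple steel: A_s − A'_s = 3790 mm².
a = (A_s − A'_s) f_y / (0.85 f'_c b) = 1591800/(0.85 × 28.5 × 300) = 219.03 mm.
c = a/β₁ = 219.03/0.846 = 258.90 mm; ε'_s = 0.003(c − d')/c = 0.0023 ≥ f_y/E_s = 0.0021, so compression steel does yield.
M_n = (A_s − A'_s) f_y (d − a/2) + A'_s f_y (d − d') = [1591800 × (660 − 109.515) + 247800 × (660 − 57)] × 10⁻⁶ = 876.26 + 149.42 = 1025.68 kN·m.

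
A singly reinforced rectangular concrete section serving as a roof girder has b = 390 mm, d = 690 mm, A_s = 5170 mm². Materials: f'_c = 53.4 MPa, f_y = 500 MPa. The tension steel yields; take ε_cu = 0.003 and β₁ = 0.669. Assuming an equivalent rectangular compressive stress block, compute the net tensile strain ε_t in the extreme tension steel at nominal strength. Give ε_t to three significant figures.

a = A_s f_y/(0.85 f'_c b) = 146.03 mm.
β₁ = 0.669, so c = a/β₁ = 146.03/0.669 = 218.28 mm.
From the linear strain diagram with ε_cu = 0.003: ε_t = 0.003 (d − c)/c = 0.003 × (690 − 218.28)/218.28 = 0.00648.
Since ε_t ≥ 0.005, the section is tension-controlled.

ε_t ≈ 0.00648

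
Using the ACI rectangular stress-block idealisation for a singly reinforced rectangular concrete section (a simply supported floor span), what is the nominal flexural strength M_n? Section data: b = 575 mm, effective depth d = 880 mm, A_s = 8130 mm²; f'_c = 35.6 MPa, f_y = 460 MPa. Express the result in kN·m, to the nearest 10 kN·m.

M_n ≈ 2890 kN·m

T = A_s f_y = 8130 × 460 = 3739800 N = 3739.8 kN.
From C = T: a = T/(0.85 f'_c b) = 3739800/(0.85 × 35.6 × 575) = 214.94 mm.
M_n = T(d − a/2) = 3739.8 kN × (880 − 107.47) mm = 2889.11 kN·m.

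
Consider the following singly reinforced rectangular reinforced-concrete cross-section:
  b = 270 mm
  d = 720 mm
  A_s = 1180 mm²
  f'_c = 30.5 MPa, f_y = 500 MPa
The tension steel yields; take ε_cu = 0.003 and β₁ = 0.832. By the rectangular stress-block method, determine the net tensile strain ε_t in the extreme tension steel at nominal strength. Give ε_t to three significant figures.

a = A_s f_y/(0.85 f'_c b) = 84.29 mm.
β₁ = 0.832, so c = a/β₁ = 84.29/0.832 = 101.31 mm.
From the linear strain diagram with ε_cu = 0.003: ε_t = 0.003 (d − c)/c = 0.003 × (720 − 101.31)/101.31 = 0.0183.
Since ε_t ≥ 0.005, the section is tension-controlled.

ε_t ≈ 0.0183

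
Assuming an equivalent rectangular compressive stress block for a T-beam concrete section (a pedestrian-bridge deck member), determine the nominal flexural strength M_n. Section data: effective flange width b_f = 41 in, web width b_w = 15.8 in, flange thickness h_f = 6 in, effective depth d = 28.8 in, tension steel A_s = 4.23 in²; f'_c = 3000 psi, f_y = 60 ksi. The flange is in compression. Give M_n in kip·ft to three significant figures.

Tension: T = A_s f_y = 4.23 × 60 = 253.8 kips.
Try a within the flange: a = T/(0.85 f'_c b_f) = 253.8/(0.85 × 3 × 41) = 2.428 in.
Since a = 2.428 ≤ h_f = 6 in, the stress block lies entirely in the flange; analyse as a rectangular beam of width b_f.
M_n = T(d − a/2) = 253.8 × (28.8 − 1.214) = 7001.3 kip·in.
M_n = 7001.3/12 = 583.44 kip·ft.

M_n ≈ 583 kip·ft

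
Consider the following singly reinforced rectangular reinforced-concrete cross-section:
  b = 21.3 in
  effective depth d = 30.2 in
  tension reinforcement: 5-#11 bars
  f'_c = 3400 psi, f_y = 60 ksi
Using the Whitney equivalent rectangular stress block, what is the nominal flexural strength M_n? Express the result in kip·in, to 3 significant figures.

A_s = 5 × 1.56 = 7.8 in².
T = A_s f_y = 7.8 × 60 = 468 kips.
a = T/(0.85 f'_c b) = 468/(0.85 × 3.4 × 21.3) = 7.603 in.
M_n = T(d − a/2) = 468 × (30.2 − 3.8015) = 12354.5 kip·in.

M_n ≈ 12400 kip·in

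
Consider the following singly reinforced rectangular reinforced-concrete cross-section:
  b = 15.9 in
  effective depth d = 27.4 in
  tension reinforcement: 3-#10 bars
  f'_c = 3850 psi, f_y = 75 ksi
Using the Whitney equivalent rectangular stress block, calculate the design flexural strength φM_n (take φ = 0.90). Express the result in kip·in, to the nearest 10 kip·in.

A_s = 3 × 1.27 = 3.81 in².
T = A_s f_y = 3.81 × 75 = 285.75 kips.
a = T/(0.85 f'_c b) = 285.75/(0.85 × 3.85 × 15.9) = 5.492 in.
M_n = T(d − a/2) = 285.75 × (27.4 − 2.746) = 7044.9 kip·in.
φM_n = 0.90 × 7044.9 = 6340.4 kip·in.

φM_n ≈ 6340 kip·in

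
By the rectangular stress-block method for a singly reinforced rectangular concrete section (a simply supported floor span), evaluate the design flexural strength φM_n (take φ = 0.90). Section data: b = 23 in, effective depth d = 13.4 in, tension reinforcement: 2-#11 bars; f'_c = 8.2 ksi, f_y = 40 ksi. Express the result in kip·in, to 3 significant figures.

φM_n ≈ 1460 kip·in

A_s = 2 × 1.56 = 3.12 in².
T = A_s f_y = 3.12 × 40 = 124.8 kips.
a = T/(0.85 f'_c b) = 124.8/(0.85 × 8.2 × 23) = 0.778 in.
M_n = T(d − a/2) = 124.8 × (13.4 − 0.389) = 1623.8 kip·in.
φM_n = 0.90 × 1623.8 = 1461.4 kip·in.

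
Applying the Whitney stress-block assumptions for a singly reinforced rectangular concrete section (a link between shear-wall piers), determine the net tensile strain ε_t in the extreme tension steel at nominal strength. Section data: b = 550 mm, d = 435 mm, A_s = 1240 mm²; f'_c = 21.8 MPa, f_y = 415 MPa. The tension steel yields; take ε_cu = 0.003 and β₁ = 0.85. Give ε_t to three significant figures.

ε_t ≈ 0.0190

a = A_s f_y/(0.85 f'_c b) = 50.49 mm.
β₁ = 0.85, so c = a/β₁ = 50.49/0.85 = 59.40 mm.
From the linear strain diagram with ε_cu = 0.003: ε_t = 0.003 (d − c)/c = 0.003 × (435 − 59.40)/59.40 = 0.0190.
Since ε_t ≥ 0.005, the section is tension-controlled.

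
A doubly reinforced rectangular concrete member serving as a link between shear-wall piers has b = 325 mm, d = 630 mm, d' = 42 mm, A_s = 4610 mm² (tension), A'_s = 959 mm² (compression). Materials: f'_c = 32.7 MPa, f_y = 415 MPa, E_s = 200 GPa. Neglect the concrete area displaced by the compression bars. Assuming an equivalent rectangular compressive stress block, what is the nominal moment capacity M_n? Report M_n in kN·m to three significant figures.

M_n ≈ 1060 kN·m

Assume both tension and compression steel yield.
Net tension couple steel: A_s − A'_s = 3651 mm².
a = (A_s − A'_s) f_y / (0.85 f'_c b) = 1515165/(0.85 × 32.7 × 325) = 167.73 mm.
c = a/β₁ = 167.73/0.816 = 205.55 mm; ε'_s = 0.003(c − d')/c = 0.0024 ≥ f_y/E_s = 0.0021, so compression steel does yield.
M_n = (A_s − A'_s) f_y (d − a/2) + A'_s f_y (d − d') = [1515165 × (630 − 83.865) + 397985 × (630 − 42)] × 10⁻⁶ = 827.48 + 234.02 = 1061.50 kN·m.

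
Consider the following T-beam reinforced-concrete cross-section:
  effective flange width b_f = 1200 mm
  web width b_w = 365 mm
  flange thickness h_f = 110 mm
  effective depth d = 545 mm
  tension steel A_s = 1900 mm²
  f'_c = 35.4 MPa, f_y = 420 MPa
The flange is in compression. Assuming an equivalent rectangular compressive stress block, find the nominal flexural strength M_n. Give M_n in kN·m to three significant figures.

Tension: T = A_s f_y = 1900 × 420 = 798000 N.
Try a within the flange: a = T/(0.85 f'_c b_f) = 798000/(0.85 × 35.4 × 1200) = 22.10 mm.
Since a = 22.10 ≤ h_f = 110 mm, the stress block lies entirely in the flange; analyse as a rectangular beam of width b_f.
M_n = T(d − a/2) = 798000 × (545 − 11.05) = 426.09 × 10⁶ N·mm.
M_n = 426.09 kN·m.

M_n ≈ 426 kN·m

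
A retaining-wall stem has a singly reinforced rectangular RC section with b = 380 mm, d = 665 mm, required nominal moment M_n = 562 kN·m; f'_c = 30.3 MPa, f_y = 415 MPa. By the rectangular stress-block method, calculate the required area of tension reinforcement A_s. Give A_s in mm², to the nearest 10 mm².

A_s ≈ 2190 mm²

With M_n = 0.85 f'_c a b (d − a/2), solve the quadratic for a:
a = d − √(d² − 2M_n/(0.85 f'_c b)) = 665 − √(665² − 2 × 562×10⁶/(0.85 × 30.3 × 380)) = 92.83 mm.
A_s = 0.85 f'_c a b / f_y = 0.85 × 30.3 × 92.83 × 380 / 415 = 2189.2 mm².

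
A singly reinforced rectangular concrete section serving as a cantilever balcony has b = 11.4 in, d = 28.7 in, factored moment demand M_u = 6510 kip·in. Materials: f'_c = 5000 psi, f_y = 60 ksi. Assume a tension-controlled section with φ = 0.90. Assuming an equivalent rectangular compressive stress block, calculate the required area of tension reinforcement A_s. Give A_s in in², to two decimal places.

M_n = M_u/φ = 6510/0.90 = 7233.33 kip·in.
From M_n = 0.85 f'_c a b (d − a/2):
a = d − √(d² − 2M_n/(0.85 f'_c b)) = 28.7 − √(28.7² − 2 × 7233.33/(0.85 × 5 × 11.4)) = 5.785 in.
A_s = 0.85 f'_c a b / f_y = 0.85 × 5 × 5.785 × 11.4 / 60 = 4.671 in².

A_s ≈ 4.67 in²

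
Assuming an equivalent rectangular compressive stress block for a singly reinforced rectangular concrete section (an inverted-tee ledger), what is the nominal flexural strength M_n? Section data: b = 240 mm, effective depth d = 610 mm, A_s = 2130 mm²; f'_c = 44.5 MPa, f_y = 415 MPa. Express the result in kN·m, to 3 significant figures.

M_n ≈ 496 kN·m

T = A_s f_y = 2130 × 415 = 883950 N = 883.95 kN.
From C = T: a = T/(0.85 f'_c b) = 883950/(0.85 × 44.5 × 240) = 97.37 mm.
M_n = T(d − a/2) = 883.95 kN × (610 − 48.685) mm = 496.17 kN·m.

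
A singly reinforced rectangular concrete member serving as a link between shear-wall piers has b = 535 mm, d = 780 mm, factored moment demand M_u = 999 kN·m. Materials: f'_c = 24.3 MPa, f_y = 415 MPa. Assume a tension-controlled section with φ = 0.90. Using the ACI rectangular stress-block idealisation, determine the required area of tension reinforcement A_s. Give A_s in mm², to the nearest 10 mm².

A_s ≈ 3770 mm²

M_n = M_u/φ = 999/0.90 = 1110 kN·m.
With M_n = 0.85 f'_c a b (d − a/2), solve the quadratic for a:
a = d − √(d² − 2M_n/(0.85 f'_c b)) = 780 − √(780² − 2 × 1110×10⁶/(0.85 × 24.3 × 535)) = 141.64 mm.
A_s = 0.85 f'_c a b / f_y = 0.85 × 24.3 × 141.64 × 535 / 415 = 3771.5 mm².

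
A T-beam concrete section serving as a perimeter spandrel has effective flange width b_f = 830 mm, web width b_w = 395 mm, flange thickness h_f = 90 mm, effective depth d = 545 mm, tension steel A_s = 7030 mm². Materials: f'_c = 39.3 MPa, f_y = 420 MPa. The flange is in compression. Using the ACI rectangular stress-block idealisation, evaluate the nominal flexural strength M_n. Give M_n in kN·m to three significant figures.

M_n ≈ 1450 kN·m

Tension: T = A_s f_y = 7030 × 420 = 2952600 N.
Try a within the flange: a = T/(0.85 f'_c b_f) = 2952600/(0.85 × 39.3 × 830) = 106.49 mm.
a = 106.49 > h_f = 90 mm: the block extends into the web. Split into flange-overhang and web parts.
C_f = 0.85 f'_c (b_f − b_w) h_f = 0.85 × 39.3 × (830 − 395) × 90 = 1307806 N.
Remaining web compression depth: a_w = (T − C_f)/(0.85 f'_c b_w) = (2952600 − 1307806)/(0.85 × 39.3 × 395) = 124.65 mm.
M_n = C_f(d − h_f/2) + (T − C_f)(d − a_w/2) = 1307806 × (545 − 45) + 1644794 × (545 − 62.325) = 653.90 + 793.90 = 1447.80 × 10⁶ N·mm.
M_n = 1447.80 kN·m.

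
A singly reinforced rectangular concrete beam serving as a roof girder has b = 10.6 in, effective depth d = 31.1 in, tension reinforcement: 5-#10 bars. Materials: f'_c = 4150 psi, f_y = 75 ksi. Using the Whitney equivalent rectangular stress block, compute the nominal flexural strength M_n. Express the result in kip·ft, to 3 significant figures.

A_s = 5 × 1.27 = 6.35 in².
T = A_s f_y = 6.35 × 75 = 476.25 kips.
a = T/(0.85 f'_c b) = 476.25/(0.85 × 4.15 × 10.6) = 12.737 in.
M_n = T(d − a/2) = 476.25 × (31.1 − 6.3685) = 11778.4 kip·in = 11778.4/12 = 981.53 kip·ft.

M_n ≈ 982 kip·ft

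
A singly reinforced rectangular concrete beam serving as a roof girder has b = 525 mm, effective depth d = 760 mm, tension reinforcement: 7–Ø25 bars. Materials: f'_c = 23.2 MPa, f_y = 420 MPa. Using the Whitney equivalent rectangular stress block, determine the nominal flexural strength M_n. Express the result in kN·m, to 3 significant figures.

A_s = 7 × 491 = 3437 mm².
T = A_s f_y = 3437 × 420 = 1443540 N = 1443.54 kN.
From C = T: a = T/(0.85 f'_c b) = 1443540/(0.85 × 23.2 × 525) = 139.43 mm.
M_n = T(d − a/2) = 1443.54 kN × (760 − 69.715) mm = 996.45 kN·m.

M_n ≈ 996 kN·m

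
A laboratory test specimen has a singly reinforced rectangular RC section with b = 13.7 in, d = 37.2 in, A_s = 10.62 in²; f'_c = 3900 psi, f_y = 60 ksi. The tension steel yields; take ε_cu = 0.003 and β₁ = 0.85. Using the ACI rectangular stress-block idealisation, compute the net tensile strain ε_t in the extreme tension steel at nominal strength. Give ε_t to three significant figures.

a = A_s f_y/(0.85 f'_c b) = 14.030 in.
β₁ = 0.85, so c = a/β₁ = 14.030/0.85 = 16.506 in.
From the linear strain diagram with ε_cu = 0.003: ε_t = 0.003 (d − c)/c = 0.003 × (37.2 − 16.506)/16.506 = 0.00376.
ε_t < 0.004 — the section is over-reinforced for flexure under ACI limits.

ε_t ≈ 0.00376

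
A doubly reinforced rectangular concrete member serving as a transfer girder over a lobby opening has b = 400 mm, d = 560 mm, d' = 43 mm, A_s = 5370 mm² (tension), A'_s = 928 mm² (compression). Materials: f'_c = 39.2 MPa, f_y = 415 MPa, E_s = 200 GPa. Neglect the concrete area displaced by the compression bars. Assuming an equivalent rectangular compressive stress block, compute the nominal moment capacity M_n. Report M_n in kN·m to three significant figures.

M_n ≈ 1100 kN·m

Assume both tension and compression steel yield.
Net tension couple steel: A_s − A'_s = 4442 mm².
a = (A_s − A'_s) f_y / (0.85 f'_c b) = 1843430/(0.85 × 39.2 × 400) = 138.31 mm.
c = a/β₁ = 138.31/0.77 = 179.62 mm; ε'_s = 0.003(c − d')/c = 0.0023 ≥ f_y/E_s = 0.0021, so compression steel does yield.
M_n = (A_s − A'_s) f_y (d − a/2) + A'_s f_y (d − d') = [1843430 × (560 − 69.155) + 385120 × (560 − 43)] × 10⁻⁶ = 904.84 + 199.11 = 1103.95 kN·m.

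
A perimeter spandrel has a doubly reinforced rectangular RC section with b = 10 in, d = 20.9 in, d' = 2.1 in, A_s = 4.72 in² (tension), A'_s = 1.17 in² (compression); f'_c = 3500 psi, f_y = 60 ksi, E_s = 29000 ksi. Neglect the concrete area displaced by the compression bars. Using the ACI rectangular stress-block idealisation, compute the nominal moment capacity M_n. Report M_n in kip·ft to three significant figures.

Assume both steels yield.
a = (A_s − A'_s) f_y/(0.85 f'_c b) = (4.72 − 1.17) × 60/(0.85 × 3.5 × 10) = 7.160 in.
c = a/β₁ = 7.160/0.85 = 8.424 in; ε'_s = 0.003(c − d')/c = 0.0023 ≥ ε_y = 0.0021, so the compression steel yields.
M_n = (A_s − A'_s) f_y (d − a/2) + A'_s f_y (d − d') = 213 × (20.9 − 3.58) + 70.2 × (20.9 − 2.1) = 3689.2 + 1319.8 = 5009.0 kip·in = 5009.0/12 = 417.42 kip·ft.

M_n ≈ 417 kip·ft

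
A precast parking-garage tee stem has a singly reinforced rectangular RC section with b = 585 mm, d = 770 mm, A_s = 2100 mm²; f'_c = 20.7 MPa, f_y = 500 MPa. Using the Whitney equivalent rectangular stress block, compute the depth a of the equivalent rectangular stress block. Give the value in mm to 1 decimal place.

T = A_s f_y = 2100 × 500 = 1050000 N = 1050 kN.
Setting C = 0.85 f'_c a b equal to T: a = 1050000/(0.85 × 20.7 × 585) = 102.0 mm.

a ≈ 102.0 mm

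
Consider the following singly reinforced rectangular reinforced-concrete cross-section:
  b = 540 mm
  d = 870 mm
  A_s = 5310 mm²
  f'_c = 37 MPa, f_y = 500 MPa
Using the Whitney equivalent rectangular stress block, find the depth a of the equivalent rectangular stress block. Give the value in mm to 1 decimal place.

T = A_s f_y = 5310 × 500 = 2655000 N = 2655 kN.
Setting C = 0.85 f'_c a b equal to T: a = 2655000/(0.85 × 37 × 540) = 156.3 mm.

a ≈ 156.3 mm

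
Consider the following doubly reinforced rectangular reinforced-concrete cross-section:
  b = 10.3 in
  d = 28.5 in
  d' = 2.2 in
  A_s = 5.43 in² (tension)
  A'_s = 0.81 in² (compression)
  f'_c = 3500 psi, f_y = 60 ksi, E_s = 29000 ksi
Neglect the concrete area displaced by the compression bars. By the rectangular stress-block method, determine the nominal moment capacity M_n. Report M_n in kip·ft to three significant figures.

Assume both steels yield.
a = (A_s − A'_s) f_y/(0.85 f'_c b) = (5.43 − 0.81) × 60/(0.85 × 3.5 × 10.3) = 9.046 in.
c = a/β₁ = 9.046/0.85 = 10.642 in; ε'_s = 0.003(c − d')/c = 0.0024 ≥ ε_y = 0.0021, so the compression steel yields.
M_n = (A_s − A'_s) f_y (d − a/2) + A'_s f_y (d − d') = 277.2 × (28.5 − 4.523) + 48.6 × (28.5 − 2.2) = 6646.4 + 1278.2 = 7924.6 kip·in = 7924.6/12 = 660.38 kip·ft.

M_n ≈ 660 kip·ft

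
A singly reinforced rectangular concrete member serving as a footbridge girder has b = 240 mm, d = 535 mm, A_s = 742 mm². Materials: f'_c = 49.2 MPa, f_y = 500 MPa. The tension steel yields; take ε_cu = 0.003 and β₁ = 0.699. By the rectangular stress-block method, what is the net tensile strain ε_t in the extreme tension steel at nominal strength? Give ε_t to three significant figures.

ε_t ≈ 0.0274

a = A_s f_y/(0.85 f'_c b) = 36.96 mm.
β₁ = 0.699, so c = a/β₁ = 36.96/0.699 = 52.88 mm.
From the linear strain diagram with ε_cu = 0.003: ε_t = 0.003 (d − c)/c = 0.003 × (535 − 52.88)/52.88 = 0.0274.
Since ε_t ≥ 0.005, the section is tension-controlled.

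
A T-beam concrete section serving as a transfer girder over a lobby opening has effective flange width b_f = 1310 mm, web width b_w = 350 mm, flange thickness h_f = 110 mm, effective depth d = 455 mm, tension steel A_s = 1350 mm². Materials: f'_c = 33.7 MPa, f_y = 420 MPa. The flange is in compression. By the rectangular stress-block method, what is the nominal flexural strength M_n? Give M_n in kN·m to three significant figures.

Tension: T = A_s f_y = 1350 × 420 = 567000 N.
Try a within the flange: a = T/(0.85 f'_c b_f) = 567000/(0.85 × 33.7 × 1310) = 15.11 mm.
Since a = 15.11 ≤ h_f = 110 mm, the stress block lies entirely in the flange; analyse as a rectangular beam of width b_f.
M_n = T(d − a/2) = 567000 × (455 − 7.555) = 253.70 × 10⁶ N·mm.
M_n = 253.70 kN·m.

M_n ≈ 254 kN·m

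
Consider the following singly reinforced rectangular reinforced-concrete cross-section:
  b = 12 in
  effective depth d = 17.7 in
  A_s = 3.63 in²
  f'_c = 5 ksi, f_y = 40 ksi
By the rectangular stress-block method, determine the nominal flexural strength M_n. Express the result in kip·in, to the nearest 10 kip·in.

T = A_s f_y = 3.63 × 40 = 145.2 kips.
a = T/(0.85 f'_c b) = 145.2/(0.85 × 5 × 12) = 2.847 in.
M_n = T(d − a/2) = 145.2 × (17.7 − 1.4235) = 2363.3 kip·in.

M_n ≈ 2360 kip·in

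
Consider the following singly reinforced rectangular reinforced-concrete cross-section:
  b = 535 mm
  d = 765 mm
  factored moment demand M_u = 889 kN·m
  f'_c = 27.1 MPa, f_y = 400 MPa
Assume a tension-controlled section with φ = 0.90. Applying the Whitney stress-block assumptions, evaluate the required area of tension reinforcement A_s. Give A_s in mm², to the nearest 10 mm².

A_s ≈ 3490 mm²

M_n = M_u/φ = 889/0.90 = 987.778 kN·m.
With M_n = 0.85 f'_c a b (d − a/2), solve the quadratic for a:
a = d − √(d² − 2M_n/(0.85 f'_c b)) = 765 − √(765² − 2 × 987.778×10⁶/(0.85 × 27.1 × 535)) = 113.14 mm.
A_s = 0.85 f'_c a b / f_y = 0.85 × 27.1 × 113.14 × 535 / 400 = 3485.8 mm².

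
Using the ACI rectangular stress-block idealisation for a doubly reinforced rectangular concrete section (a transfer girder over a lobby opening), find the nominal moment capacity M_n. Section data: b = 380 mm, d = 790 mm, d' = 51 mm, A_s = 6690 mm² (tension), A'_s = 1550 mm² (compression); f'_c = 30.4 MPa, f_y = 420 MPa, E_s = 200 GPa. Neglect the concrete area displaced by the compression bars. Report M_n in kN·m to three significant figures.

M_n ≈ 1950 kN·m

Assume both tension and compression steel yield.
Net tension couple steel: A_s − A'_s = 5140 mm².
a = (A_s − A'_s) f_y / (0.85 f'_c b) = 2158800/(0.85 × 30.4 × 380) = 219.85 mm.
c = a/β₁ = 219.85/0.833 = 263.93 mm; ε'_s = 0.003(c − d')/c = 0.0024 ≥ f_y/E_s = 0.0021, so compression steel does yield.
M_n = (A_s − A'_s) f_y (d − a/2) + A'_s f_y (d − d') = [2158800 × (790 − 109.925) + 651000 × (790 − 51)] × 10⁻⁶ = 1468.15 + 481.09 = 1949.24 kN·m.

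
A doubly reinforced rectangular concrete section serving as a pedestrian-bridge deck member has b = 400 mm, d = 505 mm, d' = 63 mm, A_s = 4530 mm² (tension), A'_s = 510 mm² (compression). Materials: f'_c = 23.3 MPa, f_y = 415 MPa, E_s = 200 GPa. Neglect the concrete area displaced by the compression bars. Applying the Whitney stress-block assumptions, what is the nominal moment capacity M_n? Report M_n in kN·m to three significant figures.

M_n ≈ 760 kN·m

Assume both tension and compression steel yield.
Net tension couple steel: A_s − A'_s = 4020 mm².
a = (A_s − A'_s) f_y / (0.85 f'_c b) = 1668300/(0.85 × 23.3 × 400) = 210.59 mm.
c = a/β₁ = 210.59/0.85 = 247.75 mm; ε'_s = 0.003(c − d')/c = 0.0022 ≥ f_y/E_s = 0.0021, so compression steel does yield.
M_n = (A_s − A'_s) f_y (d − a/2) + A'_s f_y (d − d') = [1668300 × (505 − 105.295) + 211650 × (505 − 63)] × 10⁻⁶ = 666.83 + 93.55 = 760.38 kN·m.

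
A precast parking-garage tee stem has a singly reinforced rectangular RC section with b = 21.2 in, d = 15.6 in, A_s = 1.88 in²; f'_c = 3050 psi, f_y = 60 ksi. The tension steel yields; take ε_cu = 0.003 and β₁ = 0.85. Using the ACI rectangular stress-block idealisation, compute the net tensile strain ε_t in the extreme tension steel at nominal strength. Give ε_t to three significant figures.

a = A_s f_y/(0.85 f'_c b) = 2.052 in.
β₁ = 0.85, so c = a/β₁ = 2.052/0.85 = 2.414 in.
From the linear strain diagram with ε_cu = 0.003: ε_t = 0.003 (d − c)/c = 0.003 × (15.6 − 2.414)/2.414 = 0.0164.
Since ε_t ≥ 0.005, the section is tension-controlled.

ε_t ≈ 0.0164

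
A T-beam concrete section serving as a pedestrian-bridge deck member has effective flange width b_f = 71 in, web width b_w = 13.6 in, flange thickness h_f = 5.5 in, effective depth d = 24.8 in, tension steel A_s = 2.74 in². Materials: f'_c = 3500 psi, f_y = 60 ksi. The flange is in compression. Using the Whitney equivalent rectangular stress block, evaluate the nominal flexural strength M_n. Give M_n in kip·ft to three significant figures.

M_n ≈ 334 kip·ft

Tension: T = A_s f_y = 2.74 × 60 = 164.4 kips.
Try a within the flange: a = T/(0.85 f'_c b_f) = 164.4/(0.85 × 3.5 × 71) = 0.778 in.
Since a = 0.778 ≤ h_f = 5.5 in, the stress block lies entirely in the flange; analyse as a rectangular beam of width b_f.
M_n = T(d − a/2) = 164.4 × (24.8 − 0.389) = 4013.2 kip·in.
M_n = 4013.2/12 = 334.43 kip·ft.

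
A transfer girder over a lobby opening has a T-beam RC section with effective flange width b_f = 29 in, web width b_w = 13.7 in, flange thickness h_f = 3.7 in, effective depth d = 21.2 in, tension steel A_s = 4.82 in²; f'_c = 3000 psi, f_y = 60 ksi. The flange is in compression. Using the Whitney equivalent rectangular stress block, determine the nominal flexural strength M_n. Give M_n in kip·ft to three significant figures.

M_n ≈ 464 kip·ft

Tension: T = A_s f_y = 4.82 × 60 = 289.2 kips.
Try a within the flange: a = T/(0.85 f'_c b_f) = 289.2/(0.85 × 3 × 29) = 3.911 in.
a = 3.911 > h_f = 3.7 in: the block extends into the web. Split into flange-overhang and web parts.
C_f = 0.85 f'_c (b_f − b_w) h_f = 0.85 × 3 × (29 − 13.7) × 3.7 = 144.4 kips.
Remaining web compression depth: a_w = (T − C_f)/(0.85 f'_c b_w) = (289.2 − 144.4)/(0.85 × 3 × 13.7) = 4.145 in.
M_n = C_f(d − h_f/2) + (T − C_f)(d − a_w/2) = 144.4 × (21.2 − 1.85) + 144.8 × (21.2 − 2.0725) = 2794.1 + 2769.7 = 5563.8 kip·in.
M_n = 5563.8/12 = 463.65 kip·ft.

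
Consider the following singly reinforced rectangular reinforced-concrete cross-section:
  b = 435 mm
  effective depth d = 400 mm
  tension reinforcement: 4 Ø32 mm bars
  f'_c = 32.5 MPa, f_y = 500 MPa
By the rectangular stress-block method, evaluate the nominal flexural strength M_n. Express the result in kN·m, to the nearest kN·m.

A_s = 4 × 804 = 3216 mm².
T = A_s f_y = 3216 × 500 = 1608000 N = 1608 kN.
From C = T: a = T/(0.85 f'_c b) = 1608000/(0.85 × 32.5 × 435) = 133.81 mm.
M_n = T(d − a/2) = 1608 kN × (400 − 66.905) mm = 535.62 kN·m.

M_n ≈ 536 kN·m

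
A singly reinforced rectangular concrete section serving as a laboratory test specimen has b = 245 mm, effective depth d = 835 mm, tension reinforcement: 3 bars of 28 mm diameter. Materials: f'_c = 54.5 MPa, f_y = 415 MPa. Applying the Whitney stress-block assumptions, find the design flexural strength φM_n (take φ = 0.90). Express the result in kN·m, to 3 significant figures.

A_s = 3 × 616 = 1848 mm².
T = A_s f_y = 1848 × 415 = 766920 N = 766.92 kN.
From C = T: a = T/(0.85 f'_c b) = 766920/(0.85 × 54.5 × 245) = 67.57 mm.
M_n = T(d − a/2) = 766.92 kN × (835 − 33.785) mm = 614.47 kN·m.
φM_n = 0.90 × 614.47 = 553.02 kN·m.

φM_n ≈ 553 kN·m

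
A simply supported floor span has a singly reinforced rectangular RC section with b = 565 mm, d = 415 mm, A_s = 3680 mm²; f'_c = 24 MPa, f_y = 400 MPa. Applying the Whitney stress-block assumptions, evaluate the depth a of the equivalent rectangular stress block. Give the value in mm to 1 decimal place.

a ≈ 127.7 mm

T = A_s f_y = 3680 × 400 = 1472000 N = 1472 kN.
Setting C = 0.85 f'_c a b equal to T: a = 1472000/(0.85 × 24 × 565) = 127.7 mm.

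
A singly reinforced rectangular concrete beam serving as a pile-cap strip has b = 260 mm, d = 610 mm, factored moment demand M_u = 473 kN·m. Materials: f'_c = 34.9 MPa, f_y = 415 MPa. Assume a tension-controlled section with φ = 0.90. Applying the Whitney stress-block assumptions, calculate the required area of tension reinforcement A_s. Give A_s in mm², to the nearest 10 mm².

M_n = M_u/φ = 473/0.90 = 525.556 kN·m.
With M_n = 0.85 f'_c a b (d − a/2), solve the quadratic for a:
a = d − √(d² − 2M_n/(0.85 f'_c b)) = 610 − √(610² − 2 × 525.556×10⁶/(0.85 × 34.9 × 260)) = 124.39 mm.
A_s = 0.85 f'_c a b / f_y = 0.85 × 34.9 × 124.39 × 260 / 415 = 2311.8 mm².

A_s ≈ 2310 mm²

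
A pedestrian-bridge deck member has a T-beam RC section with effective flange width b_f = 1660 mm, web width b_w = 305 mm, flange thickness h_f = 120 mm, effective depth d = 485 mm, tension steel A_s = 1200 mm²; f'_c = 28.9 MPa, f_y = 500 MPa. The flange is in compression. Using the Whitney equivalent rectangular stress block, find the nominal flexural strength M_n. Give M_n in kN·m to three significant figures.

Tension: T = A_s f_y = 1200 × 500 = 600000 N.
Try a within the flange: a = T/(0.85 f'_c b_f) = 600000/(0.85 × 28.9 × 1660) = 14.71 mm.
Since a = 14.71 ≤ h_f = 120 mm, the stress block lies entirely in the flange; analyse as a rectangular beam of width b_f.
M_n = T(d − a/2) = 600000 × (485 − 7.355) = 286.59 × 10⁶ N·mm.
M_n = 286.59 kN·m.

M_n ≈ 287 kN·m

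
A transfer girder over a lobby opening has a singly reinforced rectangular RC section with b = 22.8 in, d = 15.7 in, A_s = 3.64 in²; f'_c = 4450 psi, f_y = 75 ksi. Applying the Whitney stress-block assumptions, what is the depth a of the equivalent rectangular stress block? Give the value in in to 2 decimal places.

T = A_s f_y = 3.64 × 75 = 273 kips.
a = T/(0.85 f'_c b) = 273/(0.85 × 4.45 × 22.8) = 3.17 in.

a ≈ 3.17 in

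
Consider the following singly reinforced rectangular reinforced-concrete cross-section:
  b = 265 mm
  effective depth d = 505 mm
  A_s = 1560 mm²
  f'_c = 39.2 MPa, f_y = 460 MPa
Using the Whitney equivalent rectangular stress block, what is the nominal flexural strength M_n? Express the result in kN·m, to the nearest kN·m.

T = A_s f_y = 1560 × 460 = 717600 N = 717.6 kN.
From C = T: a = T/(0.85 f'_c b) = 717600/(0.85 × 39.2 × 265) = 81.27 mm.
M_n = T(d − a/2) = 717.6 kN × (505 − 40.635) mm = 333.23 kN·m.

M_n ≈ 333 kN·m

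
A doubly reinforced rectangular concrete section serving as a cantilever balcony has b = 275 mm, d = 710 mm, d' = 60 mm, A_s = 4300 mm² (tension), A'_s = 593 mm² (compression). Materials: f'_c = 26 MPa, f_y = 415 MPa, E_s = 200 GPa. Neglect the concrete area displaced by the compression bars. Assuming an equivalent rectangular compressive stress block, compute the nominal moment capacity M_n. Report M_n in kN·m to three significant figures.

Assume both tension and compression steel yield.
Net tension couple steel: A_s − A'_s = 3707 mm².
a = (A_s − A'_s) f_y / (0.85 f'_c b) = 1538405/(0.85 × 26 × 275) = 253.13 mm.
c = a/β₁ = 253.13/0.85 = 297.80 mm; ε'_s = 0.003(c − d')/c = 0.0024 ≥ f_y/E_s = 0.0021, so compression steel does yield.
M_n = (A_s − A'_s) f_y (d − a/2) + A'_s f_y (d − d') = [1538405 × (710 − 126.565) + 246095 × (710 − 60)] × 10⁻⁶ = 897.56 + 159.96 = 1057.52 kN·m.

M_n ≈ 1060 kN·m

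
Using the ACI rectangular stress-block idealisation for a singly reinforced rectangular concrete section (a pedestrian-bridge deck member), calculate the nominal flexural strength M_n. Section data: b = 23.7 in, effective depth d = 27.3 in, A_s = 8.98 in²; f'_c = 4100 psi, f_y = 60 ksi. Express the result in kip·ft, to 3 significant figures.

T = A_s f_y = 8.98 × 60 = 538.8 kips.
a = T/(0.85 f'_c b) = 538.8/(0.85 × 4.1 × 23.7) = 6.523 in.
M_n = T(d − a/2) = 538.8 × (27.3 − 3.2615) = 12951.9 kip·in = 12951.9/12 = 1079.33 kip·ft.

M_n ≈ 1080 kip·ft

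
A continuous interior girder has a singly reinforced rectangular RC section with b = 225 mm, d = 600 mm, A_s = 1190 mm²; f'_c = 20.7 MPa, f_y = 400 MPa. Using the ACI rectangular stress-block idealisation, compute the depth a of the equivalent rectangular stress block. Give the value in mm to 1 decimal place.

T = A_s f_y = 1190 × 400 = 476000 N = 476 kN.
Setting C = 0.85 f'_c a b equal to T: a = 476000/(0.85 × 20.7 × 225) = 120.2 mm.

a ≈ 120.2 mm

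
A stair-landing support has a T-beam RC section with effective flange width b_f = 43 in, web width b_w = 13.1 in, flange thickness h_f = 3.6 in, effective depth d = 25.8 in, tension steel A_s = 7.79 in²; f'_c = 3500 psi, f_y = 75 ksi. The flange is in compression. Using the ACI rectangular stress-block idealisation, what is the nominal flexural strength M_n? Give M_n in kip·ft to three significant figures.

Tension: T = A_s f_y = 7.79 × 75 = 584.25 kips.
Try a within the flange: a = T/(0.85 f'_c b_f) = 584.25/(0.85 × 3.5 × 43) = 4.567 in.
a = 4.567 > h_f = 3.6 in: the block extends into the web. Split into flange-overhang and web parts.
C_f = 0.85 f'_c (b_f − b_w) h_f = 0.85 × 3.5 × (43 − 13.1) × 3.6 = 320.2 kips.
Remaining web compression depth: a_w = (T − C_f)/(0.85 f'_c b_w) = (584.25 − 320.2)/(0.85 × 3.5 × 13.1) = 6.775 in.
M_n = C_f(d − h_f/2) + (T − C_f)(d − a_w/2) = 320.2 × (25.8 − 1.8) + 264.05 × (25.8 − 3.3875) = 7684.8 + 5918.0 = 13602.8 kip·in.
M_n = 13602.8/12 = 1133.57 kip·ft.

M_n ≈ 1130 kip·ft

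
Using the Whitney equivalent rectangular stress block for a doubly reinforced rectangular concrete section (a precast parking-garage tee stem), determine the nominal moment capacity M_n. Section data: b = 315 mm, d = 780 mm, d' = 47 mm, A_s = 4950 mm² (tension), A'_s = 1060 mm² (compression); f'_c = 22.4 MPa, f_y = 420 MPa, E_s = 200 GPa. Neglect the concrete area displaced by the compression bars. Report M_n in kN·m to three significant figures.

Assume both tension and compression steel yield.
Net tension couple steel: A_s − A'_s = 3890 mm².
a = (A_s − A'_s) f_y / (0.85 f'_c b) = 1633800/(0.85 × 22.4 × 315) = 272.41 mm.
c = a/β₁ = 272.41/0.85 = 320.48 mm; ε'_s = 0.003(c − d')/c = 0.0026 ≥ f_y/E_s = 0.0021, so compression steel does yield.
M_n = (A_s − A'_s) f_y (d − a/2) + A'_s f_y (d − d') = [1633800 × (780 − 136.205) + 445200 × (780 − 47)] × 10⁻⁶ = 1051.83 + 326.33 = 1378.16 kN·m.

M_n ≈ 1380 kN·m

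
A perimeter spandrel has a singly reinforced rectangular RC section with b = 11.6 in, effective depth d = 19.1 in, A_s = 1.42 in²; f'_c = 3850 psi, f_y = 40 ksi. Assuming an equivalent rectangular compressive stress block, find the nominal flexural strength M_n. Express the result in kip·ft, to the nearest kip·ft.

M_n ≈ 87 kip·ft

T = A_s f_y = 1.42 × 40 = 56.8 kips.
a = T/(0.85 f'_c b) = 56.8/(0.85 × 3.85 × 11.6) = 1.496 in.
M_n = T(d − a/2) = 56.8 × (19.1 − 0.748) = 1042.4 kip·in = 1042.4/12 = 86.87 kip·ft.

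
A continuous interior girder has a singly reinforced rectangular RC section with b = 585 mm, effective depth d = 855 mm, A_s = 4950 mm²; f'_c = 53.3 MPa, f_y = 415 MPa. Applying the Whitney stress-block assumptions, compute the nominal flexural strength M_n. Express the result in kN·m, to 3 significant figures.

T = A_s f_y = 4950 × 415 = 2054250 N = 2054.25 kN.
From C = T: a = T/(0.85 f'_c b) = 2054250/(0.85 × 53.3 × 585) = 77.51 mm.
M_n = T(d − a/2) = 2054.25 kN × (855 − 38.755) mm = 1676.77 kN·m.

M_n ≈ 1680 kN·m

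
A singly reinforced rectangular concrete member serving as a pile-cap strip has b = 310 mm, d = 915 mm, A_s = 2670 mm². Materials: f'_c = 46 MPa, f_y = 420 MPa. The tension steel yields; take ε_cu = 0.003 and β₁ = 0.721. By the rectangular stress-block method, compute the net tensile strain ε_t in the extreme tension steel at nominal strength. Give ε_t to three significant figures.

a = A_s f_y/(0.85 f'_c b) = 92.52 mm.
β₁ = 0.721, so c = a/β₁ = 92.52/0.721 = 128.32 mm.
From the linear strain diagram with ε_cu = 0.003: ε_t = 0.003 (d − c)/c = 0.003 × (915 − 128.32)/128.32 = 0.0184.
Since ε_t ≥ 0.005, the section is tension-controlled.

ε_t ≈ 0.0184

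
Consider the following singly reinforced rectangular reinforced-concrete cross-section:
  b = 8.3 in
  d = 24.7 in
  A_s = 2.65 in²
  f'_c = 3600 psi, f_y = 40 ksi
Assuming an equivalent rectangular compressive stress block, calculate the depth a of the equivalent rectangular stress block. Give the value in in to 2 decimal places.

a ≈ 4.17 in

T = A_s f_y = 2.65 × 40 = 106 kips.
a = T/(0.85 f'_c b) = 106/(0.85 × 3.6 × 8.3) = 4.17 in.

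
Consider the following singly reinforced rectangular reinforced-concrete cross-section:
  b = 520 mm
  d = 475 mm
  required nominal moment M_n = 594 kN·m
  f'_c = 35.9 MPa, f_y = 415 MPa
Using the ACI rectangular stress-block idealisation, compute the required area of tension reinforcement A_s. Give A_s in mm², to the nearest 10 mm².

With M_n = 0.85 f'_c a b (d − a/2), solve the quadratic for a:
a = d − √(d² − 2M_n/(0.85 f'_c b)) = 475 − √(475² − 2 × 594×10⁶/(0.85 × 35.9 × 520)) = 86.73 mm.
A_s = 0.85 f'_c a b / f_y = 0.85 × 35.9 × 86.73 × 520 / 415 = 3316.2 mm².

A_s ≈ 3320 mm²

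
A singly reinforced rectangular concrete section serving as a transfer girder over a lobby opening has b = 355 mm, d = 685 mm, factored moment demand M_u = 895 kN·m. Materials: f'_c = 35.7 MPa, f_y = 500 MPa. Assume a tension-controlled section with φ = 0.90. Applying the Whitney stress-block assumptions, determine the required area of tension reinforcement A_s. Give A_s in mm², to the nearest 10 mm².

M_n = M_u/φ = 895/0.90 = 994.444 kN·m.
With M_n = 0.85 f'_c a b (d − a/2), solve the quadratic for a:
a = d − √(d² − 2M_n/(0.85 f'_c b)) = 685 − √(685² − 2 × 994.444×10⁶/(0.85 × 35.7 × 355)) = 151.52 mm.
A_s = 0.85 f'_c a b / f_y = 0.85 × 35.7 × 151.52 × 355 / 500 = 3264.5 mm².

A_s ≈ 3260 mm²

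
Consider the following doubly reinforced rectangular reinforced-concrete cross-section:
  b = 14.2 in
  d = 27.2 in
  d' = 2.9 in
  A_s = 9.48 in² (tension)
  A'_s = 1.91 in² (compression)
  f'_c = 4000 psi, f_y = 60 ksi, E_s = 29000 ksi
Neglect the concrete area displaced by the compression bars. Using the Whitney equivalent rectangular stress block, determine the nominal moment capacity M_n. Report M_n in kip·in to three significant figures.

Assume both steels yield.
a = (A_s − A'_s) f_y/(0.85 f'_c b) = (9.48 − 1.91) × 60/(0.85 × 4 × 14.2) = 9.408 in.
c = a/β₁ = 9.408/0.85 = 11.068 in; ε'_s = 0.003(c − d')/c = 0.0022 ≥ ε_y = 0.0021, so the compression steel yields.
M_n = (A_s − A'_s) f_y (d − a/2) + A'_s f_y (d − d') = 454.2 × (27.2 − 4.704) + 114.6 × (27.2 − 2.9) = 10217.7 + 2784.8 = 13002.5 kip·in.

M_n ≈ 13000 kip·in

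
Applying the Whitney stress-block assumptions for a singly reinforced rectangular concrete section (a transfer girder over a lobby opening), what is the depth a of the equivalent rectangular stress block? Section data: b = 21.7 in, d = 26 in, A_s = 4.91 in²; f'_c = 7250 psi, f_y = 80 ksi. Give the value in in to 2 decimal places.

a ≈ 2.94 in

T = A_s f_y = 4.91 × 80 = 392.8 kips.
a = T/(0.85 f'_c b) = 392.8/(0.85 × 7.25 × 21.7) = 2.94 in.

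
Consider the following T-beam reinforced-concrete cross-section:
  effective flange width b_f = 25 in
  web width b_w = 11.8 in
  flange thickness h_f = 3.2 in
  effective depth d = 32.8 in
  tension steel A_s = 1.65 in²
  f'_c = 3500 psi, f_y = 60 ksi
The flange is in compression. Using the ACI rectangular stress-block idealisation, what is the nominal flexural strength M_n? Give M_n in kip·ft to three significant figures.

M_n ≈ 265 kip·ft

Tension: T = A_s f_y = 1.65 × 60 = 99 kips.
Try a within the flange: a = T/(0.85 f'_c b_f) = 99/(0.85 × 3.5 × 25) = 1.331 in.
Since a = 1.331 ≤ h_f = 3.2 in, the stress block lies entirely in the flange; analyse as a rectangular beam of width b_f.
M_n = T(d − a/2) = 99 × (32.8 − 0.6655) = 3181.3 kip·in.
M_n = 3181.3/12 = 265.11 kip·ft.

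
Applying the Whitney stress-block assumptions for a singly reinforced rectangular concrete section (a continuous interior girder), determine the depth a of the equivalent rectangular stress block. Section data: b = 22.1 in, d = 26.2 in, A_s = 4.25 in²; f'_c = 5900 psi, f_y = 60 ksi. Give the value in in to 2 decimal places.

T = A_s f_y = 4.25 × 60 = 255 kips.
a = T/(0.85 f'_c b) = 255/(0.85 × 5.9 × 22.1) = 2.30 in.

a ≈ 2.30 in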